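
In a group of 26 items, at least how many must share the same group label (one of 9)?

There are 9 possible values for group label (one of 9). With 26 items and 9 categories, by pigeonhole: ceiling(26/9).

Final answer: 3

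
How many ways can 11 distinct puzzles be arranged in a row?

The number of ways to arrange 11 distinct objects is 11!.

Final answer: 11! = 39916800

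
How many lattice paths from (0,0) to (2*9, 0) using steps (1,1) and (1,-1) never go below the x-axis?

Total monotonic paths to (9,9): C(18,9) = 48620.
Reflecting each bad path at its first crossing gives a bijection with paths to (8,10): C(18,10) = 43758.
Valid Dyck paths: 48620 - 43758.
(These counts are the Catalan numbers.)

Final answer: C_{9} = 4862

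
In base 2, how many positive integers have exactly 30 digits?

Leading digit: 1 options (nonzero). Other 29 digit(s): 2 options each.
Total: 1 x 2^29.

Final answer: 536870912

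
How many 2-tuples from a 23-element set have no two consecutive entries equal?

First character: 23 choices. Each subsequent: 22 choices (must differ from the previous one).
Total: 23 x 22^1.

Final answer: 23 x 22^{1} = 506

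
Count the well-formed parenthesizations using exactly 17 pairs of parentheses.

The structures are counted by the Catalan number C_n. Here n = 17 (pairs).
C_n = C(2n,n) - C(2n,n+1), so C_{17} = C(34,17) - C(34,18) = 2333606220 - 2203961430.

Final answer: C_{17} = 129644790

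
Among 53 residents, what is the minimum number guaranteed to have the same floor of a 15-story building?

There are 15 possible values for floor of a 15-story building. With 53 residents and 15 categories, by pigeonhole: ceiling(53/15).

Final answer: 4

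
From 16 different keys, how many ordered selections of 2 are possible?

P(16,2) = 16!/(16-2)! = 16!/14!.

Final answer: P(16,2) = 240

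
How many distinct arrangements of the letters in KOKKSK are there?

Letters (K:4, O:1, S:1). Total letters: 6.
Permutations = 6!/(4!).

Final answer: 30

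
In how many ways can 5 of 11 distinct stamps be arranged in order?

P(11,5) = 11!/(11-5)! = 11!/6!.

Final answer: P(11,5) = 55440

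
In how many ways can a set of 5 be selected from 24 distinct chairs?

C(24,5) = 24!/(5! x 19!).

Final answer: \binom{24}{5} = 42504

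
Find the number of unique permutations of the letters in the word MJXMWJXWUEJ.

Letters (E:1, J:3, M:2, U:1, W:2, X:2). Total letters: 11.
Permutations = 11!/(3! x 2! x 2! x 2!).

Final answer: 831600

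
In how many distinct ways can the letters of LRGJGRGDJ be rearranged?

Letters (D:1, G:3, J:2, L:1, R:2). Total letters: 9.
Permutations = 9!/(3! x 2! x 2!).

Final answer: 15120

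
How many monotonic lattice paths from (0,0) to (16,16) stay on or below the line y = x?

Total monotonic paths to (16,16): C(32,16) = 601080390.
Reflecting each bad path at its first crossing gives a bijection with paths to (15,17): C(32,17) = 565722720.
Valid Dyck paths: 601080390 - 565722720.
(These counts are the Catalan numbers.)

Final answer: C_{16} = 35357670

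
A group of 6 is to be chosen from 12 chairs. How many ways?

C(12,6) = 12!/(6! x (12-6)!).

Final answer: C(12,6) = 924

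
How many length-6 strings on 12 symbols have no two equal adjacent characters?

Let g(n) count such strings. g(1) = 12, and each valid string of length n-1 extends in 11 ways (any symbol but the last), so g(n) = 11 g(n-1).
Total: g(6) = 12 x 11^5.

Final answer: 12 x 11^{5} = 1932612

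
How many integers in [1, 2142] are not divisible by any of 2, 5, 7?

|div by 2|=1071, |div by 5|=428, |div by 7|=306.
|div by 2&5|=214, |div by 2&7|=153, |div by 5&7|=61, |div by all|=30.
By inclusion-exclusion, divisible by at least one: 1071+428+306-214-153-61+30 = 1407.
Not divisible by any: 2142 - 1407.

Final answer: 735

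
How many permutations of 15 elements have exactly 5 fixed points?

Choose which 5 elements are fixed: C(15,5) = 3003.
Derange the remaining 10 using D(j) = (j-1)(D(j-1) + D(j-2)), D(0)=1, D(1)=0: D(2)=1, D(3)=2, D(4)=9, D(5)=44, D(6)=265, D(7)=1854, D(8)=14833, D(9)=133496, D(10)=1334961.
Total: 3003 x 1334961.

Final answer: C(15,5) D(10) = 4008887883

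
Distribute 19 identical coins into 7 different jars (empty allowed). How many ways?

Stars and bars: C(n+k-1, k-1) = C(25,6).

Final answer: C(25,6) = 177100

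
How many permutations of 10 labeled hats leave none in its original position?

Use the recurrence D(n) = (n-1)(D(n-1) + D(n-2)) with D(0)=1, D(1)=0.
D(2) = 1 x (0 + 1) = 1
D(3) = 2 x (1 + 0) = 2
D(4) = 3 x (2 + 1) = 9
D(5) = 4 x (9 + 2) = 44
D(6) = 5 x (44 + 9) = 265
D(7) = 6 x (265 + 44) = 1854
D(8) = 7 x (1854 + 265) = 14833
D(9) = 8 x (14833 + 1854) = 133496
D(10) = 9 x (D(9) + D(8)) = 9 x (133496 + 14833)

Final answer: D(10) = 1334961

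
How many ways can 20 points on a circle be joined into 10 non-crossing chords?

The structures are counted by the Catalan number C_n. Here n = 20/2 = 10.
C_n = C(2n,n)/(n+1), so C_{10} = C(20,10)/11 = 184756/11.

Final answer: C_{10} = 16796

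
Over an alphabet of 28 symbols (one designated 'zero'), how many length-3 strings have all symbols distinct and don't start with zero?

First digit: 27 (nonzero). Second: 27 (not first). Third: 26, etc.
Total: 27 x 27 x 26.

Final answer: 18954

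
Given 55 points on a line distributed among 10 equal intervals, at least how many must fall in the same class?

By pigeonhole with 55 objects and 10 categories: ceiling(55/10).

Final answer: 6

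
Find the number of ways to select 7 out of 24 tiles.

C(24,7) = 24!/(7! x (24-7)!).

Final answer: C(24,7) = 346104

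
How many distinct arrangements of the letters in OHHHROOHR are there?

Letters (H:4, O:3, R:2). Total letters: 9.
Permutations = 9!/(4! x 3! x 2!).

Final answer: 1260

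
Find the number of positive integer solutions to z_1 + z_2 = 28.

Substitute z'_i = z_i - 1 (so z'_i >= 0). Then sum z'_i = 28 - 2 = 26.
Stars and bars: C(26+2-1, 2-1) = C(27,1).

Final answer: C(27,1) = 27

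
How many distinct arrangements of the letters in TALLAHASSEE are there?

Letters (A:3, E:2, H:1, L:2, S:2, T:1). Total letters: 11.
Permutations = 11!/(3! x 2! x 2! x 2!).

Final answer: 831600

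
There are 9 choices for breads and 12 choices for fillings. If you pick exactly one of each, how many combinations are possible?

By the multiplication principle: 9 x 12.

Final answer: 108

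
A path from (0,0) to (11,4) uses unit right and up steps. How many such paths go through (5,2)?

Paths (0,0)->(5,2): C(7,2) = 21.
Paths (5,2)->(11,4): C(8,2) = 28.
By multiplication principle: 21 x 28.

Final answer: 588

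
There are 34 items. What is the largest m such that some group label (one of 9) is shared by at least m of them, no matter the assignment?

There are 9 possible values for group label (one of 9). With 34 items and 9 categories, by pigeonhole: ceiling(34/9).

Final answer: 4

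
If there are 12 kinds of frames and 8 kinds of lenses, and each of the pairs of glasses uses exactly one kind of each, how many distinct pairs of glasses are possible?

By the multiplication principle: 12 x 8.

Final answer: 96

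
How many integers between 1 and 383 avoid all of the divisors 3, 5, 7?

|div by 3|=127, |div by 5|=76, |div by 7|=54.
|div by 3&5|=25, |div by 3&7|=18, |div by 5&7|=10, |div by all|=3.
By inclusion-exclusion, divisible by at least one: 127+76+54-25-18-10+3 = 207.
Not divisible by any: 383 - 207.

Final answer: 176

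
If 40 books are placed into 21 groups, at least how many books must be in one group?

By the pigeonhole principle: ceiling(40/21).

Final answer: 2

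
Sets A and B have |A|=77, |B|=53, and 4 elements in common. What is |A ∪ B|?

|A union B| = |A| + |B| - |A intersect B| = 77 + 53 - 4.

Final answer: 126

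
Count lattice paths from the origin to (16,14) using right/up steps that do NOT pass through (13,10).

Total paths to (16,14): C(30,14) = 145422675.
Paths through (13,10): C(23,10) x C(7,4) = 40042310.
Avoiding (13,10): 145422675 - 40042310.

Final answer: 105380365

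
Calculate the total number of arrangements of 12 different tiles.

The number of ways to arrange 12 distinct objects is 12!.

Final answer: 12! = 479001600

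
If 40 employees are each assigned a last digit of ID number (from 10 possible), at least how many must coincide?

There are 10 possible values for last digit of ID number. With 40 employees and 10 categories, by pigeonhole: ceiling(40/10).

Final answer: 4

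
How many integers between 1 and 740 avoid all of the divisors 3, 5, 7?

|div by 3|=246, |div by 5|=148, |div by 7|=105.
|div by 3&5|=49, |div by 3&7|=35, |div by 5&7|=21, |div by all|=7.
By inclusion-exclusion, divisible by at least one: 246+148+105-49-35-21+7 = 401.
Not divisible by any: 740 - 401.

Final answer: 339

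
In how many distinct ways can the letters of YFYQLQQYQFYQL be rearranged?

Letters (F:2, L:2, Q:5, Y:4). Total letters: 13.
Permutations = 13!/(5! x 4! x 2! x 2!).

Final answer: 540540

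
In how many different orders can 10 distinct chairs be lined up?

The number of ways to arrange 10 distinct objects is 10!.

Final answer: 10! = 3628800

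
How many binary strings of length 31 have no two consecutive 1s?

Classify by the final bit: ...0 gives a(n-1) strings, ...01 gives a(n-2) strings. Thus a(n) = a(n-1) + a(n-2) with a(1)=2, a(2)=3.
Computing successive values: a(1)=2, a(2)=3, a(3)=5, a(4)=8, a(5)=13, a(6)=21, a(7)=34, a(8)=55, a(9)=89, a(10)=144, a(11)=233, a(12)=377, a(13)=610, a(14)=987, a(15)=1597, a(16)=2584, a(17)=4181, a(18)=6765, a(19)=10946, a(20)=17711, a(21)=28657, a(22)=46368, a(23)=75025, a(24)=121393, a(25)=196418, a(26)=317811, a(27)=514229, a(28)=832040, a(29)=1346269, a(30)=2178309, a(31)=3524578.

Final answer: 3524578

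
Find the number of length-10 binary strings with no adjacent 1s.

Classify by the final bit: ...0 gives a(n-1) strings, ...01 gives a(n-2) strings. Thus a(n) = a(n-1) + a(n-2) with a(1)=2, a(2)=3.
Iterating the recurrence: a(1)=2, a(2)=3, a(3)=5, a(4)=8, a(5)=13, a(6)=21, a(7)=34, a(8)=55, a(9)=89, a(10)=144.

Final answer: 144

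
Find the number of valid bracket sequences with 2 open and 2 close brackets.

This is a standard Catalan-number count: the answer is C_n. Here n = 2 (pairs).
C_n = (2n)!/(n!(n+1)!), so C_{2} = 4!/(2! x 3!) = C(4,2)/3 = 6/3.

Final answer: C_{2} = 2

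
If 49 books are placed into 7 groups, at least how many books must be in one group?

By the pigeonhole principle: ceiling(49/7).

Final answer: 7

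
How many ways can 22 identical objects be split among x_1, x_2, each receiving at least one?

Substitute x'_i = x_i - 1 (so x'_i >= 0). Then sum x'_i = 22 - 2 = 20.
Stars and bars: C(20+2-1, 2-1) = C(21,1).

Final answer: C(21,1) = 21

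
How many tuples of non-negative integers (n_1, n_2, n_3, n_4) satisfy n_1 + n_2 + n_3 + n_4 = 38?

Stars and bars with 38 stars and 3 bars:
C(38+4-1, 4-1) = C(41,3).

Final answer: C(41,3) = 10660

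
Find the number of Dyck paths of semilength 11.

Total monotonic paths to (11,11): C(22,11) = 705432.
Paths that cross above y=x (reflection bijection): C(22,12) = 646646.
Valid Dyck paths: 705432 - 646646.
(Equivalently, C_{11} = C(22,11)/12 = 705432/12.)

Final answer: C_{11} = 58786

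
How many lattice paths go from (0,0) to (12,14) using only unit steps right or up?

Each path has 12 right steps and 14 up steps in some order (26 steps total).
Choose which 14 of the 26 steps are up: C(26,14).

Final answer: C(26,14) = 9657700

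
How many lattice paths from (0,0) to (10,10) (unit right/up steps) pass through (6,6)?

Paths (0,0)->(6,6): C(12,6) = 924.
Paths (6,6)->(10,10): C(8,4) = 70.
By multiplication principle: 924 x 70.

Final answer: 64680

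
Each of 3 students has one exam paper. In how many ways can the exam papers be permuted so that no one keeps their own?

D(n) = (n-1)(D(n-1) + D(n-2)), D(0)=1, D(1)=0.
D(2) = 1 x (0 + 1) = 1
D(3) = 2 x (D(2) + D(1)) = 2 x (1 + 0)

Final answer: D(3) = 2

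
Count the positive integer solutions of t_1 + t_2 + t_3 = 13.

Substitute t'_i = t_i - 1 (so t'_i >= 0). Then sum t'_i = 13 - 3 = 10.
Stars and bars: C(10+3-1, 3-1) = C(12,2).

Final answer: C(12,2) = 66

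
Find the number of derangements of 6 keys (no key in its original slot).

Use the recurrence D(n) = (n-1)(D(n-1) + D(n-2)) with D(0)=1, D(1)=0.
D(2) = 1 x (0 + 1) = 1
D(3) = 2 x (1 + 0) = 2
D(4) = 3 x (2 + 1) = 9
D(5) = 4 x (9 + 2) = 44
D(6) = 5 x (D(5) + D(4)) = 5 x (44 + 9)

Final answer: D(6) = 265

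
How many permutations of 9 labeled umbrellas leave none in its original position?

Use the recurrence D(n) = (n-1)(D(n-1) + D(n-2)) with D(0)=1, D(1)=0.
D(2) = 1 x (0 + 1) = 1
D(3) = 2 x (1 + 0) = 2
D(4) = 3 x (2 + 1) = 9
D(5) = 4 x (9 + 2) = 44
D(6) = 5 x (44 + 9) = 265
D(7) = 6 x (265 + 44) = 1854
D(8) = 7 x (1854 + 265) = 14833
D(9) = 8 x (D(8) + D(7)) = 8 x (14833 + 1854)

Final answer: D(9) = 133496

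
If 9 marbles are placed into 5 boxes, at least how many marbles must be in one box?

By the pigeonhole principle: ceiling(9/5).

Final answer: 2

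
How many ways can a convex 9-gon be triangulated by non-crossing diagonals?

This is a standard Catalan-number count: the answer is C_n. Here n = 9 - 2 = 7.
C_n = C(2n,n)/(n+1), so C_{7} = C(14,7)/8 = 3432/8.

Final answer: C_{7} = 429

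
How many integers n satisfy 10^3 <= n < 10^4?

These are the integers in [10^3, 10^4), so the count is 10^4 - 10^3 = 9 x 10^3.

Final answer: 9000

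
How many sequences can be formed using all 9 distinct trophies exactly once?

The number of ways to arrange 9 distinct objects is 9!.

Final answer: 9! = 362880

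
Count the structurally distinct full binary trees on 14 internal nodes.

This is counted by the nth Catalan number C_n. Here n = 14.
Using C_0 = 1 and C_(k+1) = C_k x 2(2k+1)/(k+2), build up term by term: C_1=1, C_2=2, C_3=5, C_4=14, C_5=42, C_6=132, C_7=429, C_8=1430, C_9=4862, C_10=16796, C_11=58786, C_12=208012, C_13=742900, C_14=2674440.

Final answer: C_{14} = 2674440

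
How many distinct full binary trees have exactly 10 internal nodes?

The structures are counted by the Catalan number C_n. Here n = 10.
C_n = C(2n,n)/(n+1), so C_{10} = C(20,10)/11 = 184756/11.

Final answer: C_{10} = 16796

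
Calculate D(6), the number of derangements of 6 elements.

Use the recurrence D(n) = (n-1)(D(n-1) + D(n-2)) with D(0)=1, D(1)=0.
Building up: D(2)=1, D(3)=2, D(4)=9, D(5)=44.
D(6) = 5 x (D(5) + D(4)) = 5 x (44 + 9).

Final answer: D(6) = 265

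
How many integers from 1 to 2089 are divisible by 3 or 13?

Multiples of 3: 696. Multiples of 13: 160. Of both (lcm=39): 53.
By inclusion-exclusion: 696 + 160 - 53.

Final answer: 803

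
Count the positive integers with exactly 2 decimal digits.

First digit: 9 choices (1-9). Each of the remaining 1 digit: 10 choices.
Total: 9 x 10^1.

Final answer: 90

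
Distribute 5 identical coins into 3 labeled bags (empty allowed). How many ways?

Stars and bars: C(n+k-1, k-1) = C(7,2).

Final answer: C(7,2) = 21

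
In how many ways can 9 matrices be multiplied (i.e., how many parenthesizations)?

This is a standard Catalan-number count: the answer is C_n. Here n = 9 - 1 = 8.
C_n = (2n)!/(n!(n+1)!), so C_{8} = 16!/(8! x 9!) = C(16,8)/9 = 12870/9.

Final answer: C_{8} = 1430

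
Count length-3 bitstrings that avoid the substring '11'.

A valid string ends in 0 (append to any length-(n-1) valid string) or in 01 (append to any length-(n-2) valid string), so a(n) = a(n-1) + a(n-2) with a(1)=2, a(2)=3.
Iterating the recurrence: a(1)=2, a(2)=3, a(3)=5.

Final answer: 5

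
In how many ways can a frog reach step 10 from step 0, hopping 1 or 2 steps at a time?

Condition on the final move: it is a 1-step (f(n-1) ways to get there) or a 2-step (f(n-2) ways), so f(n) = f(n-1) + f(n-2), with f(1)=1, f(2)=2.
Building up term by term: f(1)=1, f(2)=2, f(3)=3, f(4)=5, f(5)=8, f(6)=13, f(7)=21, f(8)=34, f(9)=55, f(10)=89.

Final answer: 89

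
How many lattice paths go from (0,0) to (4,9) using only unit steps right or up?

Each path has 4 right steps and 9 up steps in some order (13 steps total).
Choose which 9 of the 13 steps are up: C(13,9).

Final answer: C(13,9) = 715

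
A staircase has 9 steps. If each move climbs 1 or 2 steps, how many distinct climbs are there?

Let f(n) count the ways. The last step is size 1 or 2, so f(n) = f(n-1) + f(n-2) with f(1)=1, f(2)=2.
Computing successive values: f(1)=1, f(2)=2, f(3)=3, f(4)=5, f(5)=8, f(6)=13, f(7)=21, f(8)=34, f(9)=55.

Final answer: 55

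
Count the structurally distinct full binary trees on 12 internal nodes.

The structures are counted by the Catalan number C_n. Here n = 12.
C_n = (2n)!/(n!(n+1)!), so C_{12} = 24!/(12! x 13!) = C(24,12)/13 = 2704156/13.

Final answer: C_{12} = 208012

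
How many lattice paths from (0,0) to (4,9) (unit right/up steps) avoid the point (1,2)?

Total paths to (4,9): C(13,9) = 715.
Paths through (1,2): C(3,2) x C(10,7) = 360.
Avoiding (1,2): 715 - 360.

Final answer: 355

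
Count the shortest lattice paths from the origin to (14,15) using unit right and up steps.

Each path has 14 right steps and 15 up steps in some order (29 steps total).
Choose which 15 of the 29 steps are up: C(29,15).

Final answer: C(29,15) = 77558760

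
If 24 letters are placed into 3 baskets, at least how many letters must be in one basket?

By the pigeonhole principle: ceiling(24/3).

Final answer: 8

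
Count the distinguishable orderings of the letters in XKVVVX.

Letters (K:1, V:3, X:2). Total letters: 6.
Permutations = 6!/(3! x 2!).

Final answer: 60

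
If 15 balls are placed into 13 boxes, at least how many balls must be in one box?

By the pigeonhole principle: ceiling(15/13).

Final answer: 2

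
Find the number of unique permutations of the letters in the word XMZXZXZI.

Letters (I:1, M:1, X:3, Z:3). Total letters: 8.
Permutations = 8!/(3! x 3!).

Final answer: 1120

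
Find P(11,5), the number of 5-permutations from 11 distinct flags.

P(11,5) = 11!/(11-5)! = 11!/6!.

Final answer: P(11,5) = 55440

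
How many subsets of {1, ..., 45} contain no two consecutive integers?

Condition on whether n belongs to the subset: if not, any valid subset of {1, ..., n-1} works (a(n-1)); if so, n-1 is excluded and the rest is a valid subset of {1, ..., n-2} (a(n-2)). Hence a(n) = a(n-1) + a(n-2), a(1)=2, a(2)=3.
Building up term by term: a(1)=2, a(2)=3, a(3)=5, a(4)=8, a(5)=13, a(6)=21, a(7)=34, a(8)=55, a(9)=89, a(10)=144, a(11)=233, a(12)=377, a(13)=610, a(14)=987, a(15)=1597, a(16)=2584, a(17)=4181, a(18)=6765, a(19)=10946, a(20)=17711, a(21)=28657, a(22)=46368, a(23)=75025, a(24)=121393, a(25)=196418, a(26)=317811, a(27)=514229, a(28)=832040, a(29)=1346269, a(30)=2178309, a(31)=3524578, a(32)=5702887, a(33)=9227465, a(34)=14930352, a(35)=24157817, a(36)=39088169, a(37)=63245986, a(38)=102334155, a(39)=165580141, a(40)=267914296, a(41)=433494437, a(42)=701408733, a(43)=1134903170, a(44)=1836311903, a(45)=2971215073.

Final answer: 2971215073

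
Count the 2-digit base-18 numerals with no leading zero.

In base 18, the leading digit has 17 choices (1..17); each of the remaining 1 digits has 18 choices.
Total: 17 x 18^1.

Final answer: 306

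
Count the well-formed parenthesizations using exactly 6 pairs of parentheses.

This is counted by the nth Catalan number C_n. Here n = 6 (pairs).
C_n = C(2n,n) - C(2n,n+1), so C_{6} = C(12,6) - C(12,7) = 924 - 792.

Final answer: C_{6} = 132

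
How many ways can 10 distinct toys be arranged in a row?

The number of ways to arrange 10 distinct objects is 10!.

Final answer: 10! = 3628800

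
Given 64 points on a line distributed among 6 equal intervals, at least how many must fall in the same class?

By pigeonhole with 64 objects and 6 categories: ceiling(64/6).

Final answer: 11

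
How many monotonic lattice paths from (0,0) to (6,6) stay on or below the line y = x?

Total monotonic paths to (6,6): C(12,6) = 924.
By the reflection principle, paths that go above the diagonal number C(12,7) = 792.
Valid Dyck paths: 924 - 792.
(This is the Catalan number C_{6}.)

Final answer: C_{6} = 132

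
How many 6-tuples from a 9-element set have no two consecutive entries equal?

First character: 9 choices. Each subsequent: 8 choices (must differ from the previous one).
Total: 9 x 8^5.

Final answer: 9 x 8^{5} = 294912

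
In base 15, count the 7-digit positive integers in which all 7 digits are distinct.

The leading digit has 14 choices (anything but zero); the next has 14 (anything but the first), then 13, and so on, one fewer each time.
Total: 14 x 14 x 13 x 12 x 11 x 10 x 9.

Final answer: 30270240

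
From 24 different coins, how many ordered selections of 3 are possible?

P(24,3) = 24!/(24-3)! = 24!/21!.

Final answer: P(24,3) = 12144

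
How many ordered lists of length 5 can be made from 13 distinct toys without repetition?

P(13,5) = 13!/(13-5)! = 13!/8!.

Final answer: P(13,5) = 154440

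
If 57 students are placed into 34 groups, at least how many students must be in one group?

By the pigeonhole principle: ceiling(57/34).

Final answer: 2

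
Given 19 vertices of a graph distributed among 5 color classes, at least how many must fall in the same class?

By pigeonhole with 19 objects and 5 categories: ceiling(19/5).

Final answer: 4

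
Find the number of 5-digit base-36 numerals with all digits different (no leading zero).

The leading digit has 35 choices (anything but zero); the next has 35 (anything but the first), then 34, and so on, one fewer each time.
Total: 35 x 35 x 34 x 33 x 32.

Final answer: 43982400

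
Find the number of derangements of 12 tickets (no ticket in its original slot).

Derangements satisfy D(n) = (n-1)(D(n-1) + D(n-2)), starting from D(0)=1, D(1)=0.
D(2) = 1 x (0 + 1) = 1
D(3) = 2 x (1 + 0) = 2
D(4) = 3 x (2 + 1) = 9
D(5) = 4 x (9 + 2) = 44
D(6) = 5 x (44 + 9) = 265
D(7) = 6 x (265 + 44) = 1854
D(8) = 7 x (1854 + 265) = 14833
D(9) = 8 x (14833 + 1854) = 133496
D(10) = 9 x (133496 + 14833) = 1334961
D(11) = 10 x (1334961 + 133496) = 14684570
D(12) = 11 x (D(11) + D(10)) = 11 x (14684570 + 1334961)

Final answer: D(12) = 176214841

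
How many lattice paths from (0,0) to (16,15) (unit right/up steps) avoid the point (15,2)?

Total paths to (16,15): C(31,15) = 300540195.
Paths through (15,2): C(17,2) x C(14,13) = 1904.
Avoiding (15,2): 300540195 - 1904.

Final answer: 300538291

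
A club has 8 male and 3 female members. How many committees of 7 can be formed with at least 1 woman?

Sum over valid woman counts:
C(3,1)C(8,6) = 84
C(3,2)C(8,5) = 168
C(3,3)C(8,4) = 70
Total: 84 + 168 + 70.

Final answer: 322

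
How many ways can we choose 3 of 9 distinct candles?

C(9,3) = 9!/(3! x 6!).

Final answer: \binom{9}{3} = 84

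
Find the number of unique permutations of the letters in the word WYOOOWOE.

Letters (E:1, O:4, W:2, Y:1). Total letters: 8.
Permutations = 8!/(4! x 2!).

Final answer: 840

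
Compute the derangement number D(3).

D(n) = (n-1)(D(n-1) + D(n-2)), D(0)=1, D(1)=0.
Building up: D(2)=1.
D(3) = 2 x (D(2) + D(1)) = 2 x (1 + 0).

Final answer: D(3) = 2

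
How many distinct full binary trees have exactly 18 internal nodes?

This is counted by the nth Catalan number C_n. Here n = 18.
C_n = C(2n,n)/(n+1), so C_{18} = C(36,18)/19 = 9075135300/19.

Final answer: C_{18} = 477638700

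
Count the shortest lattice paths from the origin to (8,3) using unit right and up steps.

Each path has 8 right steps and 3 up steps in some order (11 steps total).
Choose which 3 of the 11 steps are up: C(11,3).

Final answer: C(11,3) = 165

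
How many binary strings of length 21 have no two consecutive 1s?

Classify by the final bit: ...0 gives a(n-1) strings, ...01 gives a(n-2) strings. Thus a(n) = a(n-1) + a(n-2) with a(1)=2, a(2)=3.
Iterating the recurrence: a(1)=2, a(2)=3, a(3)=5, a(4)=8, a(5)=13, a(6)=21, a(7)=34, a(8)=55, a(9)=89, a(10)=144, a(11)=233, a(12)=377, a(13)=610, a(14)=987, a(15)=1597, a(16)=2584, a(17)=4181, a(18)=6765, a(19)=10946, a(20)=17711, a(21)=28657.

Final answer: 28657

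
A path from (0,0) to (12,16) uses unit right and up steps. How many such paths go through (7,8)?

Paths (0,0)->(7,8): C(15,8) = 6435.
Paths (7,8)->(12,16): C(13,8) = 1287.
By multiplication principle: 6435 x 1287.

Final answer: 8281845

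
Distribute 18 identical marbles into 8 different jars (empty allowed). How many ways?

Stars and bars: C(n+k-1, k-1) = C(25,7).

Final answer: C(25,7) = 480700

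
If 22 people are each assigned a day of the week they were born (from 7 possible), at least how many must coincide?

There are 7 possible values for day of the week they were born. With 22 people and 7 categories, by pigeonhole: ceiling(22/7).

Final answer: 4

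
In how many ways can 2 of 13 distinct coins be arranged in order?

P(13,2) = 13!/(13-2)! = 13!/11!.

Final answer: P(13,2) = 156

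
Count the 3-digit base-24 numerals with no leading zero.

These are the integers in [24^2, 24^3), so the count is 24^3 - 24^2 = 23 x 24^2.

Final answer: 13248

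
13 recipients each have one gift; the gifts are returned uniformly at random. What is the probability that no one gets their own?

Use the recurrence D(n) = (n-1)(D(n-1) + D(n-2)) with D(0)=1, D(1)=0.
Building up: D(2)=1, D(3)=2, D(4)=9, D(5)=44, D(6)=265, D(7)=1854, D(8)=14833, D(9)=133496, D(10)=1334961, D(11)=14684570, D(12)=176214841, D(13)=2290792932.
Total arrangements: 13! = 6227020800.
Probability = D(13)/13! = 63633137/172972800.

Final answer: D(13)/13! = 2290792932/6227020800 = 0.367879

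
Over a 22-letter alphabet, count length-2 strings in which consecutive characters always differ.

First character: 22 choices. Each subsequent: 21 choices (must differ from the previous one).
Total: 22 x 21^1.

Final answer: 22 x 21^{1} = 462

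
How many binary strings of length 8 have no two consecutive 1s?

Let a(n) count valid strings. If the last bit is 0 the prefix is any valid string of length n-1; if it is 1 the string must end in 01 with a valid prefix of length n-2. So a(n) = a(n-1) + a(n-2), a(1)=2, a(2)=3.
Building up term by term: a(1)=2, a(2)=3, a(3)=5, a(4)=8, a(5)=13, a(6)=21, a(7)=34, a(8)=55.

Final answer: 55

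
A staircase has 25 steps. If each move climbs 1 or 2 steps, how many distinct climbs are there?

Let f(n) be the number of climbs. Removing the last move (1 or 2 steps) gives f(n) = f(n-1) + f(n-2); base cases f(1)=1, f(2)=2.
Iterating the recurrence: f(1)=1, f(2)=2, f(3)=3, f(4)=5, f(5)=8, f(6)=13, f(7)=21, f(8)=34, f(9)=55, f(10)=89, f(11)=144, f(12)=233, f(13)=377, f(14)=610, f(15)=987, f(16)=1597, f(17)=2584, f(18)=4181, f(19)=6765, f(20)=10946, f(21)=17711, f(22)=28657, f(23)=46368, f(24)=75025, f(25)=121393.

Final answer: 121393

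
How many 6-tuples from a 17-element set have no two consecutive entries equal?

First character: 17 choices. Each subsequent: 16 choices (must differ from the previous one).
Total: 17 x 16^5.

Final answer: 17 x 16^{5} = 17825792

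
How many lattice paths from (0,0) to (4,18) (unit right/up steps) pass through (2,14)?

Paths (0,0)->(2,14): C(16,14) = 120.
Paths (2,14)->(4,18): C(6,4) = 15.
By multiplication principle: 120 x 15.

Final answer: 1800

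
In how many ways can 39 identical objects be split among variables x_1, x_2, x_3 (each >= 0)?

Stars and bars with 39 stars and 2 bars:
C(39+3-1, 3-1) = C(41,2).

Final answer: C(41,2) = 820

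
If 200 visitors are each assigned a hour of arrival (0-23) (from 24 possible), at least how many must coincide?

There are 24 possible values for hour of arrival (0-23). With 200 visitors and 24 categories, by pigeonhole: ceiling(200/24).

Final answer: 9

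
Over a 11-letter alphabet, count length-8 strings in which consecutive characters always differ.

Let g(n) count such strings. g(1) = 11, and each valid string of length n-1 extends in 10 ways (any symbol but the last), so g(n) = 10 g(n-1).
Total: g(8) = 11 x 10^7.

Final answer: 11 x 10^{7} = 110000000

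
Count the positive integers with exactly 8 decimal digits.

First digit: 9 choices (1-9). Each of the remaining 7 digits: 10 choices.
Total: 9 x 10^7.

Final answer: 90000000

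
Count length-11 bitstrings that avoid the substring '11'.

Classify by the final bit: ...0 gives a(n-1) strings, ...01 gives a(n-2) strings. Thus a(n) = a(n-1) + a(n-2) with a(1)=2, a(2)=3.
Computing successive values: a(1)=2, a(2)=3, a(3)=5, a(4)=8, a(5)=13, a(6)=21, a(7)=34, a(8)=55, a(9)=89, a(10)=144, a(11)=233.

Final answer: 233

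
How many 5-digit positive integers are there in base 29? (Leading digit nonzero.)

These are the integers in [29^4, 29^5), so the count is 29^5 - 29^4 = 28 x 29^4.

Final answer: 19803868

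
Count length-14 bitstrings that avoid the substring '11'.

Let a(n) count valid strings. If the last bit is 0 the prefix is any valid string of length n-1; if it is 1 the string must end in 01 with a valid prefix of length n-2. So a(n) = a(n-1) + a(n-2), a(1)=2, a(2)=3.
Iterating the recurrence: a(1)=2, a(2)=3, a(3)=5, a(4)=8, a(5)=13, a(6)=21, a(7)=34, a(8)=55, a(9)=89, a(10)=144, a(11)=233, a(12)=377, a(13)=610, a(14)=987.

Final answer: 987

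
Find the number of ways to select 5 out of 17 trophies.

C(17,5) = 17!/(5! x (17-5)!).

Final answer: C(17,5) = 6188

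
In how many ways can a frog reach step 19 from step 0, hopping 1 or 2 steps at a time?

Let f(n) count the ways. The last step is size 1 or 2, so f(n) = f(n-1) + f(n-2) with f(1)=1, f(2)=2.
Computing successive values: f(1)=1, f(2)=2, f(3)=3, f(4)=5, f(5)=8, f(6)=13, f(7)=21, f(8)=34, f(9)=55, f(10)=89, f(11)=144, f(12)=233, f(13)=377, f(14)=610, f(15)=987, f(16)=1597, f(17)=2584, f(18)=4181, f(19)=6765.

Final answer: 6765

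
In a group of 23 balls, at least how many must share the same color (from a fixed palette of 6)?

There are 6 possible values for color (from a fixed palette of 6). With 23 balls and 6 categories, by pigeonhole: ceiling(23/6).

Final answer: 4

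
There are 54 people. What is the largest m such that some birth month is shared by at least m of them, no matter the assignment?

There are 12 possible values for birth month. With 54 people and 12 categories, by pigeonhole: ceiling(54/12).

Final answer: 5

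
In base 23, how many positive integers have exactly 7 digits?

In base 23, the leading digit has 22 choices (1..22); each of the remaining 6 digits has 23 choices.
Total: 22 x 23^6.

Final answer: 3256789558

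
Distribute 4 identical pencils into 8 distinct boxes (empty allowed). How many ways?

Stars and bars: C(n+k-1, k-1) = C(11,7).

Final answer: C(11,7) = 330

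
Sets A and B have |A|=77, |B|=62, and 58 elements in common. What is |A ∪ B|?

|A union B| = |A| + |B| - |A intersect B| = 77 + 62 - 58.

Final answer: 81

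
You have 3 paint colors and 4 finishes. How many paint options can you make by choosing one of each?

By the multiplication principle: 3 x 4.

Final answer: 12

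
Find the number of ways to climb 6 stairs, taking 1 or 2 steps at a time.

Let f(n) be the number of climbs. Removing the last move (1 or 2 steps) gives f(n) = f(n-1) + f(n-2); base cases f(1)=1, f(2)=2.
Building up term by term: f(1)=1, f(2)=2, f(3)=3, f(4)=5, f(5)=8, f(6)=13.

Final answer: 13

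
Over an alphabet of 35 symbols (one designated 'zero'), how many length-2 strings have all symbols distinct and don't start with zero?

The leading digit has 34 choices (anything but zero); the next has 34 (anything but the first), then 33, and so on, one fewer each time.
Total: 34 x 34.

Final answer: 1156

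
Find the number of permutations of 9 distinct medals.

The number of ways to arrange 9 distinct objects is 9!.

Final answer: 9! = 362880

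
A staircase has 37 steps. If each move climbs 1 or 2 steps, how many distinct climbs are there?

Let f(n) count the ways. The last step is size 1 or 2, so f(n) = f(n-1) + f(n-2) with f(1)=1, f(2)=2.
Building up term by term: f(1)=1, f(2)=2, f(3)=3, f(4)=5, f(5)=8, f(6)=13, f(7)=21, f(8)=34, f(9)=55, f(10)=89, f(11)=144, f(12)=233, f(13)=377, f(14)=610, f(15)=987, f(16)=1597, f(17)=2584, f(18)=4181, f(19)=6765, f(20)=10946, f(21)=17711, f(22)=28657, f(23)=46368, f(24)=75025, f(25)=121393, f(26)=196418, f(27)=317811, f(28)=514229, f(29)=832040, f(30)=1346269, f(31)=2178309, f(32)=3524578, f(33)=5702887, f(34)=9227465, f(35)=14930352, f(36)=24157817, f(37)=39088169.

Final answer: 39088169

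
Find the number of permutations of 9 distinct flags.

The number of ways to arrange 9 distinct objects is 9!.

Final answer: 9! = 362880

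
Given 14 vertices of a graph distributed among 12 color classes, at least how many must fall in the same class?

By pigeonhole with 14 objects and 12 categories: ceiling(14/12).

Final answer: 2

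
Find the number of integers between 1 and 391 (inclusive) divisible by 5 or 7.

Multiples of 5: 78. Multiples of 7: 55. Of both (lcm=35): 11.
By inclusion-exclusion: 78 + 55 - 11.

Final answer: 122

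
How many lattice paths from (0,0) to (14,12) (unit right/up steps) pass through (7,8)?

Paths (0,0)->(7,8): C(15,8) = 6435.
Paths (7,8)->(14,12): C(11,4) = 330.
By multiplication principle: 6435 x 330.

Final answer: 2123550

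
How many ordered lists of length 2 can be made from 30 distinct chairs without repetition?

P(30,2) = 30!/(30-2)! = 30!/28!.

Final answer: P(30,2) = 870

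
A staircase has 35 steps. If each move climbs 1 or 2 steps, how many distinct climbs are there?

Let f(n) be the number of climbs. Removing the last move (1 or 2 steps) gives f(n) = f(n-1) + f(n-2); base cases f(1)=1, f(2)=2.
Building up term by term: f(1)=1, f(2)=2, f(3)=3, f(4)=5, f(5)=8, f(6)=13, f(7)=21, f(8)=34, f(9)=55, f(10)=89, f(11)=144, f(12)=233, f(13)=377, f(14)=610, f(15)=987, f(16)=1597, f(17)=2584, f(18)=4181, f(19)=6765, f(20)=10946, f(21)=17711, f(22)=28657, f(23)=46368, f(24)=75025, f(25)=121393, f(26)=196418, f(27)=317811, f(28)=514229, f(29)=832040, f(30)=1346269, f(31)=2178309, f(32)=3524578, f(33)=5702887, f(34)=9227465, f(35)=14930352.

Final answer: 14930352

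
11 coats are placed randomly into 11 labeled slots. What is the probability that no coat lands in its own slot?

D(n) = (n-1)(D(n-1) + D(n-2)), D(0)=1, D(1)=0.
Building up: D(2)=1, D(3)=2, D(4)=9, D(5)=44, D(6)=265, D(7)=1854, D(8)=14833, D(9)=133496, D(10)=1334961, D(11)=14684570.
Total arrangements: 11! = 39916800.
Probability = D(11)/11! = 1468457/3991680.

Final answer: D(11)/11! = 14684570/39916800 = 0.367879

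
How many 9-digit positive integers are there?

These are the integers in [10^8, 10^9), so the count is 10^9 - 10^8 = 9 x 10^8.

Final answer: 900000000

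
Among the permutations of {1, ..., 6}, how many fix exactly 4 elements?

Choose which 4 elements are fixed: C(6,4) = 15.
Derange the remaining 2 using D(j) = (j-1)(D(j-1) + D(j-2)), D(0)=1, D(1)=0: D(2)=1.
Total: 15 x 1.

Final answer: C(6,4) D(2) = 15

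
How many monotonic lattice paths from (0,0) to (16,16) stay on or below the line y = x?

Total monotonic paths to (16,16): C(32,16) = 601080390.
Paths that cross above y=x (reflection bijection): C(32,17) = 565722720.
Valid Dyck paths: 601080390 - 565722720.
(These counts are the Catalan numbers.)

Final answer: C_{16} = 35357670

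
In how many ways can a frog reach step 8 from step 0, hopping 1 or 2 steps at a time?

Let f(n) be the number of climbs. Removing the last move (1 or 2 steps) gives f(n) = f(n-1) + f(n-2); base cases f(1)=1, f(2)=2.
Building up term by term: f(1)=1, f(2)=2, f(3)=3, f(4)=5, f(5)=8, f(6)=13, f(7)=21, f(8)=34.

Final answer: 34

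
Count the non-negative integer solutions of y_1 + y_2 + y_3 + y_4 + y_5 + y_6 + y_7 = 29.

Stars and bars with 29 stars and 6 bars:
C(29+7-1, 7-1) = C(35,6).

Final answer: C(35,6) = 1623160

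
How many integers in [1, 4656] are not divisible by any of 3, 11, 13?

|div by 3|=1552, |div by 11|=423, |div by 13|=358.
|div by 3&11|=141, |div by 3&13|=119, |div by 11&13|=32, |div by all|=10.
By inclusion-exclusion, divisible by at least one: 1552+423+358-141-119-32+10 = 2051.
Not divisible by any: 4656 - 2051.

Final answer: 2605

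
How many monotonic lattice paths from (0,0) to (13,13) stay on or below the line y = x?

Total monotonic paths to (13,13): C(26,13) = 10400600.
Paths that cross above y=x (reflection bijection): C(26,14) = 9657700.
Valid Dyck paths: 10400600 - 9657700.
(This is the Catalan number C_{13}.)

Final answer: C_{13} = 742900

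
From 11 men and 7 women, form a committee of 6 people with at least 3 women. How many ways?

Sum over valid woman counts:
C(7,3)C(11,3) = 5775
C(7,4)C(11,2) = 1925
C(7,5)C(11,1) = 231
C(7,6)C(11,0) = 7
Total: 5775 + 1925 + 231 + 7.

Final answer: 7938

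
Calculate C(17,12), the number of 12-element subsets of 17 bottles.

C(17,12) = 17!/(12! x 5!).

Final answer: \binom{17}{12} = 6188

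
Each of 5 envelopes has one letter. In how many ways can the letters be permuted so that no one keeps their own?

Derangements satisfy D(n) = (n-1)(D(n-1) + D(n-2)), starting from D(0)=1, D(1)=0.
D(2) = 1 x (0 + 1) = 1
D(3) = 2 x (1 + 0) = 2
D(4) = 3 x (2 + 1) = 9
D(5) = 4 x (D(4) + D(3)) = 4 x (9 + 2)

Final answer: D(5) = 44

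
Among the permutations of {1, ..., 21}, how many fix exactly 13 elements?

Choose which 13 elements are fixed: C(21,13) = 203490.
Derange the remaining 8 using D(j) = (j-1)(D(j-1) + D(j-2)), D(0)=1, D(1)=0: D(2)=1, D(3)=2, D(4)=9, D(5)=44, D(6)=265, D(7)=1854, D(8)=14833.
Total: 203490 x 14833.

Final answer: C(21,13) D(8) = 3018367170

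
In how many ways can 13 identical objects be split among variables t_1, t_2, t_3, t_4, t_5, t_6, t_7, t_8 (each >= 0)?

Stars and bars with 13 stars and 7 bars:
C(13+8-1, 8-1) = C(20,7).

Final answer: C(20,7) = 77520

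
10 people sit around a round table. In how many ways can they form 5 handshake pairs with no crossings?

The structures are counted by the Catalan number C_n. Here n = 10/2 = 5.
Using C_0 = 1 and C_(k+1) = C_k x 2(2k+1)/(k+2), build up term by term: C_1=1, C_2=2, C_3=5, C_4=14, C_5=42.

Final answer: C_{5} = 42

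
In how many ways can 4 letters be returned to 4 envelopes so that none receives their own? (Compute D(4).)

Derangements satisfy D(n) = (n-1)(D(n-1) + D(n-2)), starting from D(0)=1, D(1)=0.
D(2) = 1 x (0 + 1) = 1
D(3) = 2 x (1 + 0) = 2
D(4) = 3 x (D(3) + D(2)) = 3 x (2 + 1)

Final answer: D(4) = 9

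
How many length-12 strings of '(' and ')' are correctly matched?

This is a standard Catalan-number count: the answer is C_n. Here n = 6 (pairs).
C_n = (2n)!/(n!(n+1)!), so C_{6} = 12!/(6! x 7!) = C(12,6)/7 = 924/7.

Final answer: C_{6} = 132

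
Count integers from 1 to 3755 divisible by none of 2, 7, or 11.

|div by 2|=1877, |div by 7|=536, |div by 11|=341.
|div by 2&7|=268, |div by 2&11|=170, |div by 7&11|=48, |div by all|=24.
By inclusion-exclusion, divisible by at least one: 1877+536+341-268-170-48+24 = 2292.
Not divisible by any: 3755 - 2292.

Final answer: 1463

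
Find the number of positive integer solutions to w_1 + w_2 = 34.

Substitute w'_i = w_i - 1 (so w'_i >= 0). Then sum w'_i = 34 - 2 = 32.
Stars and bars: C(32+2-1, 2-1) = C(33,1).

Final answer: C(33,1) = 33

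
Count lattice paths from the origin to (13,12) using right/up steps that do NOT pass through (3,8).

Total paths to (13,12): C(25,12) = 5200300.
Paths through (3,8): C(11,8) x C(14,4) = 165165.
Avoiding (3,8): 5200300 - 165165.

Final answer: 5035135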